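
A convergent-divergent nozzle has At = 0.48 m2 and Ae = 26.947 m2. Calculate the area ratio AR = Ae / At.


AR = 26.947 / 0.48 = 56.1

56.1


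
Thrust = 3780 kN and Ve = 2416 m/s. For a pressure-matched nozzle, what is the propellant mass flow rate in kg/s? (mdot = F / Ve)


mdot = F / Ve = 3780000 / 2416 = 1564.6 kg/s

1564.6 kg/s


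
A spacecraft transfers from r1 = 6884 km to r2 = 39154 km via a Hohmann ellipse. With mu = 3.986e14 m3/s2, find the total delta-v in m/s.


V1 = sqrt(mu/r1) = 7609.36 m/s
dV1 = V1*(sqrt(2*r2/(r1+r2)) - 1) = 2314.78 m/s
V2 = sqrt(mu/r2) = 3190.66 m/s
dV2 = V2*(1 - sqrt(2*r1/(r1+r2))) = 1445.81 m/s
Total dV = 3761 m/s

3761 m/s


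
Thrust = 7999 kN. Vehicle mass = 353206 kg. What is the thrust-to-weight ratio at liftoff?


TWR = 7999000 / (353206 * 9.81) = 2.31

2.31


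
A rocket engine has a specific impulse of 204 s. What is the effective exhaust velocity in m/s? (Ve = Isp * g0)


Ve = Isp * g0 = 204 * 9.81 = 2001.2 m/s

2001.2 m/s


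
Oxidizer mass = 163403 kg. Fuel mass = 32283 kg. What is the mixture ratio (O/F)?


MR = 163403 / 32283 = 5.06

5.06


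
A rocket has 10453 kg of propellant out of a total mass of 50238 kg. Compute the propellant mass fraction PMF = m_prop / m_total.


PMF = 10453 / 50238 = 0.208

0.208


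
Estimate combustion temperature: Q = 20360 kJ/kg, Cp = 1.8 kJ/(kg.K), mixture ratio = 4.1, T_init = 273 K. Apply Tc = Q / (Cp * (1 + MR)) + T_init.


Tc = 20360 / (1.8 * (1 + 4.1)) + 273 = 2491 K

2491 K


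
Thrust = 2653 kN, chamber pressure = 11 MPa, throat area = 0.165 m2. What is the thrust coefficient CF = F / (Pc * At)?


CF = 2653000 / (11e6 * 0.165) = 1.46

1.46


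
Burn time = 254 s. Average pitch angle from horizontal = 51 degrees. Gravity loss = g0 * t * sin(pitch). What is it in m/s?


GL = 9.81 * 254 * sin(51 deg) = 1936 m/s

1936 m/s


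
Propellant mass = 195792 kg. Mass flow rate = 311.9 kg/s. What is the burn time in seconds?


tb = 195792 / 311.9 = 627.7 s

627.7 s


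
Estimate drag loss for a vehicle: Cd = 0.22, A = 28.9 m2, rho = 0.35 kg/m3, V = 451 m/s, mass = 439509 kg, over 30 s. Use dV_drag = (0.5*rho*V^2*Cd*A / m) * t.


D = 0.5 * 0.35 * 451^2 * 0.22 * 28.9 = 226314.12 N
a = 226314.12 / 439509 = 0.5149 m/s2
dV = 0.5149 * 30 = 15.4 m/s

15.4 m/s


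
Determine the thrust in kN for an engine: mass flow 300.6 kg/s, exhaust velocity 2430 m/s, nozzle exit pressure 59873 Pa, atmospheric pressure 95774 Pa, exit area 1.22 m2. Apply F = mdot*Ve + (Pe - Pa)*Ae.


F = 300.6 * 2430 + (59873 - 95774) * 1.22 = 686659.0 N = 686.7 kN

686.7 kN


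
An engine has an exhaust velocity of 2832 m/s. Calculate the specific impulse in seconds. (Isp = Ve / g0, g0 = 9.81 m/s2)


Isp = Ve / g0 = 2832 / 9.81 = 288.7 s

288.7 s


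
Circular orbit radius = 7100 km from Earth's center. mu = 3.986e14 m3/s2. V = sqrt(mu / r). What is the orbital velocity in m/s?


V = sqrt(3.986e14 / 7100000) = 7493 m/s

7493 m/s


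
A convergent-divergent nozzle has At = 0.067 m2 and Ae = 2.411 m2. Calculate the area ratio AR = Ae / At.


AR = 2.411 / 0.067 = 36.0

36.0


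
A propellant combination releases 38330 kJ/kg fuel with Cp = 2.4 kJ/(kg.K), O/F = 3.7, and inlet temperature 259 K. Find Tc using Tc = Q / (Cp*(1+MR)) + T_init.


Tc = 38330 / (2.4 * (1 + 3.7)) + 259 = 3657 K

3657 K


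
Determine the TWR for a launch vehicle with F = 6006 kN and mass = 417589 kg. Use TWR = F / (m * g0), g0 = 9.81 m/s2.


TWR = 6006000 / (417589 * 9.81) = 1.47

1.47


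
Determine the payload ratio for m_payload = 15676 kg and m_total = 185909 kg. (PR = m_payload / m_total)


PR = 15676 / 185909 = 0.0843

0.0843


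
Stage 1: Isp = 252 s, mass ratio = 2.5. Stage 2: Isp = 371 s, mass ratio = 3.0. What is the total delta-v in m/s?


dV1 = 252 * 9.81 * ln(2.5) = 2265.2 m/s
dV2 = 371 * 9.81 * ln(3.0) = 3998.4 m/s
Total dV = 2265.2 + 3998.4 = 6263.6 m/s ~ 6264 m/s

6264 m/s


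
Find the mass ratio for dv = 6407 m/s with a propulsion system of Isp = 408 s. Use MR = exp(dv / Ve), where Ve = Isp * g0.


Ve = 408 * 9.81 = 4002.48 m/s
MR = exp(6407 / 4002.48) = 4.957

4.957


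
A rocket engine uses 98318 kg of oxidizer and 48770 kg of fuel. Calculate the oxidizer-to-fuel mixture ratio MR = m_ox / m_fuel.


MR = 98318 / 48770 = 2.02

2.02


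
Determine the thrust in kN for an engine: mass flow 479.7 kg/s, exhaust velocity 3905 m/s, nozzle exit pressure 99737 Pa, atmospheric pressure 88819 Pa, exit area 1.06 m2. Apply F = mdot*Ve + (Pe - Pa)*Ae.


F = 479.7 * 3905 + (99737 - 88819) * 1.06 = 1.8848e+06 N = 1884.8 kN

1884.8 kN


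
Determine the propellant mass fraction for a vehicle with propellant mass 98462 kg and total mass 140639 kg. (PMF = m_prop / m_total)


PMF = 98462 / 140639 = 0.7

0.7


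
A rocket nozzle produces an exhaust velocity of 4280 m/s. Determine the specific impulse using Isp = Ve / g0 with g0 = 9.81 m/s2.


Isp = Ve / g0 = 4280 / 9.81 = 436.3 s

436.3 s


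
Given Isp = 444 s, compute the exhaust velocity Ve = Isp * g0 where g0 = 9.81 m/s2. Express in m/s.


Ve = Isp * g0 = 444 * 9.81 = 4355.6 m/s

4355.6 m/s


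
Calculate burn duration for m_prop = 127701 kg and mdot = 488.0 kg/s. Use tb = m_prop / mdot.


tb = 127701 / 488.0 = 261.7 s

261.7 s


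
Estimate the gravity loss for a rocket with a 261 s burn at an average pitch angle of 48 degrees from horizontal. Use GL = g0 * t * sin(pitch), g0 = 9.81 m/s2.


GL = 9.81 * 261 * sin(48 deg) = 1903 m/s

1903 m/s


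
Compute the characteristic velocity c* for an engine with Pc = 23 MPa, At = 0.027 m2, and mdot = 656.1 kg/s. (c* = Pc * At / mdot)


c* = 23e6 * 0.027 / 656.1 = 947 m/s

947 m/s


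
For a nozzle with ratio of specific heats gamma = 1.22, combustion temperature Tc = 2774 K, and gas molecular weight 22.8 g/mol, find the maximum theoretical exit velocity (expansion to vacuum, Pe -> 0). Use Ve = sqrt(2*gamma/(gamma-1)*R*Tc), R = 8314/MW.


R = 8314 / 22.8 = 364.65 J/(kg.K)
Ve = sqrt(2 * 1.22 / (1.22 - 1) * 364.65 * 2774) = 3349 m/s

3349 m/s


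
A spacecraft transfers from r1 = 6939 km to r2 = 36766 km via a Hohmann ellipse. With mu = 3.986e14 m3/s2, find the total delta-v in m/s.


V1 = sqrt(mu/r1) = 7579.14 m/s
dV1 = V1*(sqrt(2*r2/(r1+r2)) - 1) = 2251.75 m/s
V2 = sqrt(mu/r2) = 3292.65 m/s
dV2 = V2*(1 - sqrt(2*r1/(r1+r2))) = 1437.22 m/s
Total dV = 3689 m/s

3689 m/s


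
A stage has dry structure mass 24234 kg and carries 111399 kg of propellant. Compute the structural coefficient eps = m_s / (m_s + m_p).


eps = 24234 / (24234 + 111399) = 0.1787

0.1787


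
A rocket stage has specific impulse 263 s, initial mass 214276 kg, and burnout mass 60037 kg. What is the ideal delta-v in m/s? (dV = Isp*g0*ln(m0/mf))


Ve = 263 * 9.81 = 2580.03 m/s
dV = 2580.03 * ln(214276/60037) = 3283 m/s

3283 m/s


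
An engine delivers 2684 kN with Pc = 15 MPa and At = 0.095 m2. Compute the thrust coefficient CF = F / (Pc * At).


CF = 2684000 / (15e6 * 0.095) = 1.88

1.88


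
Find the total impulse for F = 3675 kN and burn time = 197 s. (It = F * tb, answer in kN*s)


It = 3675 * 197 = 723975 kN*s

723975 kN*s


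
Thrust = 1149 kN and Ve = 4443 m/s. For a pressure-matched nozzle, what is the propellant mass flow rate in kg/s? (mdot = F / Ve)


mdot = F / Ve = 1149000 / 4443 = 258.6 kg/s

258.6 kg/s


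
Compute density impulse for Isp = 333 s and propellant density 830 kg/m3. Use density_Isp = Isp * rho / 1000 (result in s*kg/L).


rho*Isp = 333 * 830 / 1000 = 276 s*kg/L

276 s*kg/L


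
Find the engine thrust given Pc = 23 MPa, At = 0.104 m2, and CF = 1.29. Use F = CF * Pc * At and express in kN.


F = 1.29 * 23e6 * 0.104 = 3.0857e+06 N = 3085.7 kN

3085.7 kN


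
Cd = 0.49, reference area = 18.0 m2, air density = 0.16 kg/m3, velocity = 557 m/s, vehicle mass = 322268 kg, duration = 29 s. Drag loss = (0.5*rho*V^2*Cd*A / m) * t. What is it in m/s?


D = 0.5 * 0.16 * 557^2 * 0.49 * 18.0 = 218911.69 N
a = 218911.69 / 322268 = 0.6793 m/s2
dV = 0.6793 * 29 = 19.7 m/s

19.7 m/s


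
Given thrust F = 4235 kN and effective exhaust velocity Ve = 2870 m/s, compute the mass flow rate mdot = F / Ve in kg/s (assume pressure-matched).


mdot = F / Ve = 4235000 / 2870 = 1475.6 kg/s

1475.6 kg/s


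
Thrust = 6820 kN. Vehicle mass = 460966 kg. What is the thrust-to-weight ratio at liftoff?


TWR = 6820000 / (460966 * 9.81) = 1.51

1.51


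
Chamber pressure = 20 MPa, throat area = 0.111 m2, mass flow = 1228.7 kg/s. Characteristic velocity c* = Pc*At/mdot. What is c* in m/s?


c* = 20e6 * 0.111 / 1228.7 = 1807 m/s

1807 m/s


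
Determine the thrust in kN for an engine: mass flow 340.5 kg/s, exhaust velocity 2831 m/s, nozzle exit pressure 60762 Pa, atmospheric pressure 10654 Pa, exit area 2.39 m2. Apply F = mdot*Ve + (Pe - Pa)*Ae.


F = 340.5 * 2831 + (60762 - 10654) * 2.39 = 1.0837e+06 N = 1083.7 kN

1083.7 kN


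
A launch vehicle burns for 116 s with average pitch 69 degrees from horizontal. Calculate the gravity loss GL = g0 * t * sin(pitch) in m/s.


GL = 9.81 * 116 * sin(69 deg) = 1062 m/s

1062 m/s


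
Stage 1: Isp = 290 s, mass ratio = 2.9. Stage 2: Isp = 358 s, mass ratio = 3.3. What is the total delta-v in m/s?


dV1 = 290 * 9.81 * ln(2.9) = 3029.0 m/s
dV2 = 358 * 9.81 * ln(3.3) = 4193.0 m/s
Total dV = 3029.0 + 4193.0 = 7222.0 m/s ~ 7222 m/s

7222 m/s


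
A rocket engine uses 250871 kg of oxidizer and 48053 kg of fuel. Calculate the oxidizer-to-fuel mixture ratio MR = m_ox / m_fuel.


MR = 250871 / 48053 = 5.22

5.22


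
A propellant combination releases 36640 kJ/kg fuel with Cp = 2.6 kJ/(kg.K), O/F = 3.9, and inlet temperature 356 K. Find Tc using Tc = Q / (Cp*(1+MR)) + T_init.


Tc = 36640 / (2.6 * (1 + 3.9)) + 356 = 3232 K

3232 K


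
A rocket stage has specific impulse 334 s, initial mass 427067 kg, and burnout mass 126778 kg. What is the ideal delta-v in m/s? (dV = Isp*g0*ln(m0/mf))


Ve = 334 * 9.81 = 3276.54 m/s
dV = 3276.54 * ln(427067/126778) = 3979 m/s

3979 m/s


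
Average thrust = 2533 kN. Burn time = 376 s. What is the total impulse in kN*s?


It = 2533 * 376 = 952408 kN*s

952408 kN*s


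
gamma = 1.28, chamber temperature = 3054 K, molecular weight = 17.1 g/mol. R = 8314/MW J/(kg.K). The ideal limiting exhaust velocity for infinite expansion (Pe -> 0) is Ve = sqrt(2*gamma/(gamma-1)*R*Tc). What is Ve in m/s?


R = 8314 / 17.1 = 486.2 J/(kg.K)
Ve = sqrt(2 * 1.28 / (1.28 - 1) * 486.2 * 3054) = 3685 m/s

3685 m/s


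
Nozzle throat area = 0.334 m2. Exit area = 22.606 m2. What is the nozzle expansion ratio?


AR = 22.606 / 0.334 = 67.7

67.7


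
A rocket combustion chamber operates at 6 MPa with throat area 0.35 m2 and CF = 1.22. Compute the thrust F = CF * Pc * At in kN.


F = 1.22 * 6e6 * 0.35 = 2.5620e+06 N = 2562.0 kN

2562.0 kN


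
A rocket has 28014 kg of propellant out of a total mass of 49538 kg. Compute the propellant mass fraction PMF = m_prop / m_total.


PMF = 28014 / 49538 = 0.566

0.566


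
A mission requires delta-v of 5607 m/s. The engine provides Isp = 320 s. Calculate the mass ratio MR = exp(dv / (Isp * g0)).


Ve = 320 * 9.81 = 3139.2 m/s
MR = exp(5607 / 3139.2) = 5.966

5.966


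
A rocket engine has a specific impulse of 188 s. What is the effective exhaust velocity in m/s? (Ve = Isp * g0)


Ve = Isp * g0 = 188 * 9.81 = 1844.3 m/s

1844.3 m/s


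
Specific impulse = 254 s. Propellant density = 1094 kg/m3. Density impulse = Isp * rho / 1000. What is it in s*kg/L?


rho*Isp = 254 * 1094 / 1000 = 278 s*kg/L

278 s*kg/L


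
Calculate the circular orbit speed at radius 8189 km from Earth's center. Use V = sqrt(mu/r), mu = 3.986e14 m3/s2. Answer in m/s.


V = sqrt(3.986e14 / 8189000) = 6977 m/s

6977 m/s


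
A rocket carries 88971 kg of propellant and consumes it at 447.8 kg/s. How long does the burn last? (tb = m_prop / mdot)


tb = 88971 / 447.8 = 198.7 s

198.7 s


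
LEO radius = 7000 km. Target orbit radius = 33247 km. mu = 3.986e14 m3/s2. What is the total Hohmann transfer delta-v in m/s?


V1 = sqrt(mu/r1) = 7546.05 m/s
dV1 = V1*(sqrt(2*r2/(r1+r2)) - 1) = 2153.33 m/s
V2 = sqrt(mu/r2) = 3462.52 m/s
dV2 = V2*(1 - sqrt(2*r1/(r1+r2))) = 1420.36 m/s
Total dV = 3574 m/s

3574 m/s


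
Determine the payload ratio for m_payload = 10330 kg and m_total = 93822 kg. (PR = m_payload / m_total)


PR = 10330 / 93822 = 0.1101

0.1101


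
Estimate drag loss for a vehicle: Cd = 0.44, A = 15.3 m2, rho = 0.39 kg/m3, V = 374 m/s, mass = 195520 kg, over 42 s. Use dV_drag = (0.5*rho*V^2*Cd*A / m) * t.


D = 0.5 * 0.39 * 374^2 * 0.44 * 15.3 = 183620.82 N
a = 183620.82 / 195520 = 0.9391 m/s2
dV = 0.9391 * 42 = 39.4 m/s

39.4 m/s


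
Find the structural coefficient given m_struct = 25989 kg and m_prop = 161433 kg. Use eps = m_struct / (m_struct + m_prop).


eps = 25989 / (25989 + 161433) = 0.1387

0.1387


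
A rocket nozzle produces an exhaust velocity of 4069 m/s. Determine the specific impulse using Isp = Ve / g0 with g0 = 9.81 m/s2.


Isp = Ve / g0 = 4069 / 9.81 = 414.8 s

414.8 s


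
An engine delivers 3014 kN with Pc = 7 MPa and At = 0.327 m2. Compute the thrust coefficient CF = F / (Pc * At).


CF = 3014000 / (7e6 * 0.327) = 1.32

1.32


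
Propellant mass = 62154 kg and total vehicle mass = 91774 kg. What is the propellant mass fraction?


PMF = 62154 / 91774 = 0.677

0.677


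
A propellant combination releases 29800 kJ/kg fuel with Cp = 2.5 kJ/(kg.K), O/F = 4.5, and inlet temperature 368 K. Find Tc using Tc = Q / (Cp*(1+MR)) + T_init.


Tc = 29800 / (2.5 * (1 + 4.5)) + 368 = 2535 K

2535 K


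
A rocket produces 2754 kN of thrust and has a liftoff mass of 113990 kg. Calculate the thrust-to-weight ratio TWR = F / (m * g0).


TWR = 2754000 / (113990 * 9.81) = 2.46

2.46


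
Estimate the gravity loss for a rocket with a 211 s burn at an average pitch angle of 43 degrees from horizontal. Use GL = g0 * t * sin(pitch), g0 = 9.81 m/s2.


GL = 9.81 * 211 * sin(43 deg) = 1412 m/s

1412 m/s


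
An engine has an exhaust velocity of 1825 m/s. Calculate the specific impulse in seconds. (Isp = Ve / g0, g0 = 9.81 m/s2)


Isp = Ve / g0 = 1825 / 9.81 = 186.0 s

186.0 s


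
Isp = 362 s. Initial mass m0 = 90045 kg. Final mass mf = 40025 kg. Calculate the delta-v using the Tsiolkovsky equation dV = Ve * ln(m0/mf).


Ve = 362 * 9.81 = 3551.22 m/s
dV = 3551.22 * ln(90045/40025) = 2879 m/s

2879 m/s


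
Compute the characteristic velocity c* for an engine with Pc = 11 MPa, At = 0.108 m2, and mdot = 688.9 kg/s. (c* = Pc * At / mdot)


c* = 11e6 * 0.108 / 688.9 = 1724 m/s

1724 m/s


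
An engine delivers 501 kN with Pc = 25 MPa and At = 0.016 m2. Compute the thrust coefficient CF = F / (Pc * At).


CF = 501000 / (25e6 * 0.016) = 1.25

1.25


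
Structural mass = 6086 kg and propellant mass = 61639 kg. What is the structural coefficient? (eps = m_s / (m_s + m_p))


eps = 6086 / (6086 + 61639) = 0.0899

0.0899


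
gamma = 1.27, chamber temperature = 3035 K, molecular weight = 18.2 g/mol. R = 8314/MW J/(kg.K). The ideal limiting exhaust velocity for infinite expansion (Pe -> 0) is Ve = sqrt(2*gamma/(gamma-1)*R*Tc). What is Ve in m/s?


R = 8314 / 18.2 = 456.81 J/(kg.K)
Ve = sqrt(2 * 1.27 / (1.27 - 1) * 456.81 * 3035) = 3611 m/s

3611 m/s


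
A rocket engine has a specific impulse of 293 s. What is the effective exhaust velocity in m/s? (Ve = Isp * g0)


Ve = Isp * g0 = 293 * 9.81 = 2874.3 m/s

2874.3 m/s


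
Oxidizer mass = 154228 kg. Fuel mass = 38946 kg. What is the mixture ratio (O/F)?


MR = 154228 / 38946 = 3.96

3.96


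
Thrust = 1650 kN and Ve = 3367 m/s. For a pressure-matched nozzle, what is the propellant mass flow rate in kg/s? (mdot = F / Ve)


mdot = F / Ve = 1650000 / 3367 = 490.1 kg/s

490.1 kg/s


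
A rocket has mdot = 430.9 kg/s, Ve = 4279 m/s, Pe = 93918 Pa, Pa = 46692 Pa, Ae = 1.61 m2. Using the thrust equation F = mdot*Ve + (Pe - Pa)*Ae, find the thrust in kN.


F = 430.9 * 4279 + (93918 - 46692) * 1.61 = 1.9199e+06 N = 1919.9 kN

1919.9 kN


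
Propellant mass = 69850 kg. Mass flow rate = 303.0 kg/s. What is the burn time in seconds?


tb = 69850 / 303.0 = 230.5 s

230.5 s


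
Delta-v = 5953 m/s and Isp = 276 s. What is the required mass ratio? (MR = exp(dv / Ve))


Ve = 276 * 9.81 = 2707.56 m/s
MR = exp(5953 / 2707.56) = 9.013

9.013


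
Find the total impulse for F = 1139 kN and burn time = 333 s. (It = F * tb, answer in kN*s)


It = 1139 * 333 = 379287 kN*s

379287 kN*s


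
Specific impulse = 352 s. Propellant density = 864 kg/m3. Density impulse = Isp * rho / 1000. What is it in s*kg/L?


rho*Isp = 352 * 864 / 1000 = 304 s*kg/L

304 s*kg/L


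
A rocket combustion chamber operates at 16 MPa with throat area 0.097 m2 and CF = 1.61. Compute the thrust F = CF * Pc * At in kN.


F = 1.61 * 16e6 * 0.097 = 2.4987e+06 N = 2498.7 kN

2498.7 kN


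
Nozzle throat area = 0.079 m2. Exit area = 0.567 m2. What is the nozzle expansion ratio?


AR = 0.567 / 0.079 = 7.2

7.2


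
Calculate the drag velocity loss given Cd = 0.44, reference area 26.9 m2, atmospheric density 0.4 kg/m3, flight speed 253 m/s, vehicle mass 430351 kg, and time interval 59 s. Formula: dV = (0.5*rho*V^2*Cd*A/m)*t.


D = 0.5 * 0.4 * 253^2 * 0.44 * 26.9 = 151522.1 N
a = 151522.1 / 430351 = 0.3521 m/s2
dV = 0.3521 * 59 = 20.8 m/s

20.8 m/s


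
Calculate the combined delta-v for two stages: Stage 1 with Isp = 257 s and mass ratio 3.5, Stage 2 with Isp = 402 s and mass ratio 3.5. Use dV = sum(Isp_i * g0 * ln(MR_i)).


dV1 = 257 * 9.81 * ln(3.5) = 3158.4 m/s
dV2 = 402 * 9.81 * ln(3.5) = 4940.4 m/s
Total dV = 3158.4 + 4940.4 = 8098.8 m/s ~ 8099 m/s

8099 m/s


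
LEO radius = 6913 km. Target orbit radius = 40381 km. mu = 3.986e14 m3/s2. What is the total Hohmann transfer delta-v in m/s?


V1 = sqrt(mu/r1) = 7593.38 m/s
dV1 = V1*(sqrt(2*r2/(r1+r2)) - 1) = 2329.45 m/s
V2 = sqrt(mu/r2) = 3141.81 m/s
dV2 = V2*(1 - sqrt(2*r1/(r1+r2))) = 1443.08 m/s
Total dV = 3773 m/s

3773 m/s


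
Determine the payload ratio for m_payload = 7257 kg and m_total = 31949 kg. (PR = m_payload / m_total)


PR = 7257 / 31949 = 0.2271

0.2271


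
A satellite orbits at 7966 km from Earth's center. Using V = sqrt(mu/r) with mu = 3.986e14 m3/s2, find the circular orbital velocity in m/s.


V = sqrt(3.986e14 / 7966000) = 7074 m/s

7074 m/s


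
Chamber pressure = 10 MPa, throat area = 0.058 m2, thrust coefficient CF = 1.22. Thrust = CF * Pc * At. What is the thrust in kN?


F = 1.22 * 10e6 * 0.058 = 707600.0 N = 707.6 kN

707.6 kN


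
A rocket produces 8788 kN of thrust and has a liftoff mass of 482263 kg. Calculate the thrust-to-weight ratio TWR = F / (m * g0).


TWR = 8788000 / (482263 * 9.81) = 1.86

1.86


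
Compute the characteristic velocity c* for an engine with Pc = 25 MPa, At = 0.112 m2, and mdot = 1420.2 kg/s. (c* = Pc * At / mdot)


c* = 25e6 * 0.112 / 1420.2 = 1972 m/s

1972 m/s


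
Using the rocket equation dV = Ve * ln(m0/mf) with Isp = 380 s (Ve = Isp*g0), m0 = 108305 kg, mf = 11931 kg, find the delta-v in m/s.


Ve = 380 * 9.81 = 3727.8 m/s
dV = 3727.8 * ln(108305/11931) = 8223 m/s

8223 m/s


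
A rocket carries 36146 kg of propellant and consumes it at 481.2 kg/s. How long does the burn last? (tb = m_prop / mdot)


tb = 36146 / 481.2 = 75.1 s

75.1 s


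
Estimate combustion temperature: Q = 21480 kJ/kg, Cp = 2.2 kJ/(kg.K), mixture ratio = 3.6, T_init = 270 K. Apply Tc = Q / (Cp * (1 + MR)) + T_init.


Tc = 21480 / (2.2 * (1 + 3.6)) + 270 = 2393 K

2393 K


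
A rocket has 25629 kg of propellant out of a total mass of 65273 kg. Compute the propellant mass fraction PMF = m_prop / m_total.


PMF = 25629 / 65273 = 0.393

0.393


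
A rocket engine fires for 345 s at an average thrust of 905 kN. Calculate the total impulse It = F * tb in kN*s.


It = 905 * 345 = 312225 kN*s

312225 kN*s


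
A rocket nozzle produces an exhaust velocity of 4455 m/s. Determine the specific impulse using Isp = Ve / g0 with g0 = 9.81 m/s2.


Isp = Ve / g0 = 4455 / 9.81 = 454.1 s

454.1 s


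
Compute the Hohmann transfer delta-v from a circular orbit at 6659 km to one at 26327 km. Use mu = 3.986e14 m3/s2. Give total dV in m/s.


V1 = sqrt(mu/r1) = 7736.85 m/s
dV1 = V1*(sqrt(2*r2/(r1+r2)) - 1) = 2038.11 m/s
V2 = sqrt(mu/r2) = 3891.06 m/s
dV2 = V2*(1 - sqrt(2*r1/(r1+r2))) = 1418.64 m/s
Total dV = 3457 m/s

3457 m/s


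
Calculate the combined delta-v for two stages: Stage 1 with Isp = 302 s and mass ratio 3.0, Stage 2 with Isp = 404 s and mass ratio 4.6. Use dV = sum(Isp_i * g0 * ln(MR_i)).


dV1 = 302 * 9.81 * ln(3.0) = 3254.8 m/s
dV2 = 404 * 9.81 * ln(4.6) = 6048.1 m/s
Total dV = 3254.8 + 6048.1 = 9302.9 m/s ~ 9303 m/s

9303 m/s


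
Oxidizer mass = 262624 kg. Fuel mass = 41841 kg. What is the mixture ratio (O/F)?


MR = 262624 / 41841 = 6.28

6.28


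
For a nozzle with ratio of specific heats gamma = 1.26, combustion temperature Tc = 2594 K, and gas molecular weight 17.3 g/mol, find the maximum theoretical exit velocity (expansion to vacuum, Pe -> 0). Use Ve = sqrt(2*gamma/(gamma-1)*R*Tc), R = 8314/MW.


R = 8314 / 17.3 = 480.58 J/(kg.K)
Ve = sqrt(2 * 1.26 / (1.26 - 1) * 480.58 * 2594) = 3476 m/s

3476 m/s


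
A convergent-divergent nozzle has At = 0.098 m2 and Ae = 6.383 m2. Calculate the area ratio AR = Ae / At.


AR = 6.383 / 0.098 = 65.1

65.1


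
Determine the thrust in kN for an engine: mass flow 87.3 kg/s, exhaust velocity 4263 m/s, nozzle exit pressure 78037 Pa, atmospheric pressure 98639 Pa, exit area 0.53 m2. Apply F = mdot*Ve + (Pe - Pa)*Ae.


F = 87.3 * 4263 + (78037 - 98639) * 0.53 = 361241.0 N = 361.2 kN

361.2 kN


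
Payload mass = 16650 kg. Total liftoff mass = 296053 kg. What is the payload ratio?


PR = 16650 / 296053 = 0.0562

0.0562


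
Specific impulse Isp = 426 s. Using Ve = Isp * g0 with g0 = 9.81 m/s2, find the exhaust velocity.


Ve = Isp * g0 = 426 * 9.81 = 4179.1 m/s

4179.1 m/s


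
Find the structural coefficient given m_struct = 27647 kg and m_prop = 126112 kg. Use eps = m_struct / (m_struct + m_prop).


eps = 27647 / (27647 + 126112) = 0.1798

0.1798


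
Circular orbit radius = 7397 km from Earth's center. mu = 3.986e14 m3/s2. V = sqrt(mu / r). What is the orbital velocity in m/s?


V = sqrt(3.986e14 / 7397000) = 7341 m/s

7341 m/s


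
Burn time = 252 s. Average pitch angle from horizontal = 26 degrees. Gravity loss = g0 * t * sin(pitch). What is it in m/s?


GL = 9.81 * 252 * sin(26 deg) = 1084 m/s

1084 m/s


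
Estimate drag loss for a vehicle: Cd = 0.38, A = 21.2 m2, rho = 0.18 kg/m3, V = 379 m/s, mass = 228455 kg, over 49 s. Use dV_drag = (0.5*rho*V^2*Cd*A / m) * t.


D = 0.5 * 0.18 * 379^2 * 0.38 * 21.2 = 104145.47 N
a = 104145.47 / 228455 = 0.4559 m/s2
dV = 0.4559 * 49 = 22.3 m/s

22.3 m/s


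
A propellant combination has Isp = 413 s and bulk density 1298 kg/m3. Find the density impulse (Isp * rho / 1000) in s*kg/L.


rho*Isp = 413 * 1298 / 1000 = 536 s*kg/L

536 s*kg/L


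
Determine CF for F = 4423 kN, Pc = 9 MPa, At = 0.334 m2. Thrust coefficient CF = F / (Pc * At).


CF = 4423000 / (9e6 * 0.334) = 1.47

1.47


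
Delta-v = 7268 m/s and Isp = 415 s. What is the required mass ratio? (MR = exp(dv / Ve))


Ve = 415 * 9.81 = 4071.15 m/s
MR = exp(7268 / 4071.15) = 5.961

5.961


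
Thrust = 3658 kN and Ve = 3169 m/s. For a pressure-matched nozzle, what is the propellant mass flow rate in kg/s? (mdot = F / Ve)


mdot = F / Ve = 3658000 / 3169 = 1154.3 kg/s

1154.3 kg/s


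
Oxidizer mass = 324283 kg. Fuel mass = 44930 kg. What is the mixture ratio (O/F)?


MR = 324283 / 44930 = 7.22

7.22


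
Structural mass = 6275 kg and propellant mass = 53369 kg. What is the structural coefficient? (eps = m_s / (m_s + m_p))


eps = 6275 / (6275 + 53369) = 0.1052

0.1052


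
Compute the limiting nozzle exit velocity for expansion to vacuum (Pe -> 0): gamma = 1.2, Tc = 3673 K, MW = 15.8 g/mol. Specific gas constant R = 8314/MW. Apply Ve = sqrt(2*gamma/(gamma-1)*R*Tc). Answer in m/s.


R = 8314 / 15.8 = 526.2 J/(kg.K)
Ve = sqrt(2 * 1.2 / (1.2 - 1) * 526.2 * 3673) = 4816 m/s

4816 m/s


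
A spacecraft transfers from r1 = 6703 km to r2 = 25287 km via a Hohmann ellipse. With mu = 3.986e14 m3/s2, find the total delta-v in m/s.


V1 = sqrt(mu/r1) = 7711.41 m/s
dV1 = V1*(sqrt(2*r2/(r1+r2)) - 1) = 1984.54 m/s
V2 = sqrt(mu/r2) = 3970.27 m/s
dV2 = V2*(1 - sqrt(2*r1/(r1+r2))) = 1400.1 m/s
Total dV = 3385 m/s

3385 m/s


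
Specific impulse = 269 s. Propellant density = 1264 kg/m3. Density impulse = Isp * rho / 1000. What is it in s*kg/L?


rho*Isp = 269 * 1264 / 1000 = 340 s*kg/L

340 s*kg/L


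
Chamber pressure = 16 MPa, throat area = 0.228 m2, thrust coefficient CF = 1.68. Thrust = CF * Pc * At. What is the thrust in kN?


F = 1.68 * 16e6 * 0.228 = 6.1286e+06 N = 6128.6 kN

6128.6 kN


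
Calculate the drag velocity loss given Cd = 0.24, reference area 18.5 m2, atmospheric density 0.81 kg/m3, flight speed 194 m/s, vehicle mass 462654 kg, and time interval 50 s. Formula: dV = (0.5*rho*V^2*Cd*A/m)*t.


D = 0.5 * 0.81 * 194^2 * 0.24 * 18.5 = 67677.06 N
a = 67677.06 / 462654 = 0.1463 m/s2
dV = 0.1463 * 50 = 7.3 m/s

7.3 m/s


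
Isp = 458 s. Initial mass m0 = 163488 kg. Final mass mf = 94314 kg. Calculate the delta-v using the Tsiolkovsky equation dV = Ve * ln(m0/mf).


Ve = 458 * 9.81 = 4492.98 m/s
dV = 4492.98 * ln(163488/94314) = 2472 m/s

2472 m/s


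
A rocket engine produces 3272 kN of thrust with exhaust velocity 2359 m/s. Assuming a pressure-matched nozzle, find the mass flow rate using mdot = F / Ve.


mdot = F / Ve = 3272000 / 2359 = 1387.0 kg/s

1387.0 kg/s


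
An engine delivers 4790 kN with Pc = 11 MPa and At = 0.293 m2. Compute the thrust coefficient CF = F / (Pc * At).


CF = 4790000 / (11e6 * 0.293) = 1.49

1.49


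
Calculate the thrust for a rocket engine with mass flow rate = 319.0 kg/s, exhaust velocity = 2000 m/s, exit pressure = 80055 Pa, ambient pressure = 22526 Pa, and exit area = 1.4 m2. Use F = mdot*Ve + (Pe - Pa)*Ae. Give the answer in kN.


F = 319.0 * 2000 + (80055 - 22526) * 1.4 = 718541.0 N = 718.5 kN

718.5 kN


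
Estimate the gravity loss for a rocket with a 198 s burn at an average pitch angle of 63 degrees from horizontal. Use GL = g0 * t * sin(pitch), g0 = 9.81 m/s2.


GL = 9.81 * 198 * sin(63 deg) = 1731 m/s

1731 m/s


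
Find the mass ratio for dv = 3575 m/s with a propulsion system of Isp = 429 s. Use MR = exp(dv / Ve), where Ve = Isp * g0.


Ve = 429 * 9.81 = 4208.49 m/s
MR = exp(3575 / 4208.49) = 2.338

2.338


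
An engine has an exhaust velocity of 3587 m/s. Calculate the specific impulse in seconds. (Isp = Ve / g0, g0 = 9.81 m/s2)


Isp = Ve / g0 = 3587 / 9.81 = 365.6 s

365.6 s


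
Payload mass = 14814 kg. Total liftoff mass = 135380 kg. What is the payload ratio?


PR = 14814 / 135380 = 0.1094

0.1094


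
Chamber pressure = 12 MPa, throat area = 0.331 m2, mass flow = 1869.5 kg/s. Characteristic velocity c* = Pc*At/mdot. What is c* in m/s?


c* = 12e6 * 0.331 / 1869.5 = 2125 m/s

2125 m/s


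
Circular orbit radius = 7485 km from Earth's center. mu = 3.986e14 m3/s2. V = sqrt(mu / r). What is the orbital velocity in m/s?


V = sqrt(3.986e14 / 7485000) = 7297 m/s

7297 m/s


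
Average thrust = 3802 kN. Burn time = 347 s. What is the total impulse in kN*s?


It = 3802 * 347 = 1319294 kN*s

1319294 kN*s


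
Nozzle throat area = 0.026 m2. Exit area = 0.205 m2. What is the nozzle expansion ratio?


AR = 0.205 / 0.026 = 7.9

7.9


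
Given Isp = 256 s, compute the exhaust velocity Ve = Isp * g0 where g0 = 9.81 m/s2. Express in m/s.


Ve = Isp * g0 = 256 * 9.81 = 2511.4 m/s

2511.4 m/s


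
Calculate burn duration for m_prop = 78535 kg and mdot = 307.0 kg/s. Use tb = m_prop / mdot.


tb = 78535 / 307.0 = 255.8 s

255.8 s


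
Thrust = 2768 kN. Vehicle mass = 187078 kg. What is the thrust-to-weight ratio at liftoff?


TWR = 2768000 / (187078 * 9.81) = 1.51

1.51


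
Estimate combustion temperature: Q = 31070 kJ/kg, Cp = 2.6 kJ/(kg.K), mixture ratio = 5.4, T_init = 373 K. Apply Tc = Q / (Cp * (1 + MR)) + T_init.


Tc = 31070 / (2.6 * (1 + 5.4)) + 373 = 2240 K

2240 K


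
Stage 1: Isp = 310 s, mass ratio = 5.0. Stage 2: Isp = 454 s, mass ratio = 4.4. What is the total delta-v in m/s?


dV1 = 310 * 9.81 * ln(5.0) = 4894.5 m/s
dV2 = 454 * 9.81 * ln(4.4) = 6598.7 m/s
Total dV = 4894.5 + 6598.7 = 11493.2 m/s ~ 11493 m/s

11493 m/s


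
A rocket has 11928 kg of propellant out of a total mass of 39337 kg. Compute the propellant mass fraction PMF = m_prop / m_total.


PMF = 11928 / 39337 = 0.303

0.303


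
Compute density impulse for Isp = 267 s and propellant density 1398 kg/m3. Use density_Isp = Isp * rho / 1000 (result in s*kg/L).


rho*Isp = 267 * 1398 / 1000 = 373 s*kg/L

373 s*kg/L


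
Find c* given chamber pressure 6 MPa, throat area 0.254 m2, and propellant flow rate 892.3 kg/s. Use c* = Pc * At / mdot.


c* = 6e6 * 0.254 / 892.3 = 1708 m/s

1708 m/s


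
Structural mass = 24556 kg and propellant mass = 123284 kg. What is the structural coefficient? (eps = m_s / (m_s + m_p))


eps = 24556 / (24556 + 123284) = 0.1661

0.1661


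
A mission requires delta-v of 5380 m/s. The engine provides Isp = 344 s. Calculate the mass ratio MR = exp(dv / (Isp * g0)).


Ve = 344 * 9.81 = 3374.64 m/s
MR = exp(5380 / 3374.64) = 4.925

4.925


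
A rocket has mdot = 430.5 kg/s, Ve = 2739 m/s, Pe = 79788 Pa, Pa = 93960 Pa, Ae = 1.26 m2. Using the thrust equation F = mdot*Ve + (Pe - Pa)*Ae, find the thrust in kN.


F = 430.5 * 2739 + (79788 - 93960) * 1.26 = 1.1613e+06 N = 1161.3 kN

1161.3 kN


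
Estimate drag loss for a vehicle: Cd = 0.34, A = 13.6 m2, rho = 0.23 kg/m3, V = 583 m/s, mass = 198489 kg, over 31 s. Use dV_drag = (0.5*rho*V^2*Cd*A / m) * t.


D = 0.5 * 0.23 * 583^2 * 0.34 * 13.6 = 180739.37 N
a = 180739.37 / 198489 = 0.9106 m/s2
dV = 0.9106 * 31 = 28.2 m/s

28.2 m/s


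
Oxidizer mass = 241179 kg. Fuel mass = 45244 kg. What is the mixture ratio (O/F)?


MR = 241179 / 45244 = 5.33

5.33


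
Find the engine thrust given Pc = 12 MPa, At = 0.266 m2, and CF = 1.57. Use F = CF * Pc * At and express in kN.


F = 1.57 * 12e6 * 0.266 = 5.0114e+06 N = 5011.4 kN

5011.4 kN


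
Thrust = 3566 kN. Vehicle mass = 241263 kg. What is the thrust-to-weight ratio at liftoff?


TWR = 3566000 / (241263 * 9.81) = 1.51

1.51


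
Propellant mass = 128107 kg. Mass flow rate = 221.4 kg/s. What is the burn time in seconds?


tb = 128107 / 221.4 = 578.6 s

578.6 s


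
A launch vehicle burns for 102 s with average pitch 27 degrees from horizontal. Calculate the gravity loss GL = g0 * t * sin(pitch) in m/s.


GL = 9.81 * 102 * sin(27 deg) = 454 m/s

454 m/s


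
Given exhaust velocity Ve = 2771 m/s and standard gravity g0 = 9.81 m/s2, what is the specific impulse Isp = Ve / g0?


Isp = Ve / g0 = 2771 / 9.81 = 282.5 s

282.5 s


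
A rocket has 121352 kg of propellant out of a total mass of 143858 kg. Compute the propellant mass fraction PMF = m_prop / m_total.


PMF = 121352 / 143858 = 0.844

0.844


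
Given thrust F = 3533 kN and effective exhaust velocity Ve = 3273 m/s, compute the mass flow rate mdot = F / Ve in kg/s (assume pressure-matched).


mdot = F / Ve = 3533000 / 3273 = 1079.4 kg/s

1079.4 kg/s


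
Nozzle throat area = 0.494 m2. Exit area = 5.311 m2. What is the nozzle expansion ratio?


AR = 5.311 / 0.494 = 10.8

10.8


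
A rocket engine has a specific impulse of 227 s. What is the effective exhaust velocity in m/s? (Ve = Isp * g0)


Ve = Isp * g0 = 227 * 9.81 = 2226.9 m/s

2226.9 m/s


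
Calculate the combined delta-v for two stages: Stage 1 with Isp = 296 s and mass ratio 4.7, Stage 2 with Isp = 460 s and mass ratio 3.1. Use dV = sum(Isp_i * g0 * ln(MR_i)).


dV1 = 296 * 9.81 * ln(4.7) = 4493.8 m/s
dV2 = 460 * 9.81 * ln(3.1) = 5105.6 m/s
Total dV = 4493.8 + 5105.6 = 9599.4 m/s ~ 9599 m/s

9599 m/s


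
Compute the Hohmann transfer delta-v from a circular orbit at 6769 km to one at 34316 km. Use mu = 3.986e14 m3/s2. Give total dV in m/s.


V1 = sqrt(mu/r1) = 7673.73 m/s
dV1 = V1*(sqrt(2*r2/(r1+r2)) - 1) = 2244.36 m/s
V2 = sqrt(mu/r2) = 3408.16 m/s
dV2 = V2*(1 - sqrt(2*r1/(r1+r2))) = 1451.77 m/s
Total dV = 3696 m/s

3696 m/s


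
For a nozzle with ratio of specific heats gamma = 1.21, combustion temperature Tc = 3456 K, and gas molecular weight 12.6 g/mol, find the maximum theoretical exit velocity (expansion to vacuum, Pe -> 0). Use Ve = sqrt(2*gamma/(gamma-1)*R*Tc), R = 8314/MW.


R = 8314 / 12.6 = 659.84 J/(kg.K)
Ve = sqrt(2 * 1.21 / (1.21 - 1) * 659.84 * 3456) = 5126 m/s

5126 m/s


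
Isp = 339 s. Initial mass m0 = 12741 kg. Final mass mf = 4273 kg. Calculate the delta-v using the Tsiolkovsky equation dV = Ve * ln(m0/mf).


Ve = 339 * 9.81 = 3325.59 m/s
dV = 3325.59 * ln(12741/4273) = 3633 m/s

3633 m/s


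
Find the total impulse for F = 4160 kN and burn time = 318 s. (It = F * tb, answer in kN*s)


It = 4160 * 318 = 1322880 kN*s

1322880 kN*s


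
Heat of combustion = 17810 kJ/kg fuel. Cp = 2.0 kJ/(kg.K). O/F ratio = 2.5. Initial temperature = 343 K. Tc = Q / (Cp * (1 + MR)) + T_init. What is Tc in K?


Tc = 17810 / (2.0 * (1 + 2.5)) + 343 = 2887 K

2887 K


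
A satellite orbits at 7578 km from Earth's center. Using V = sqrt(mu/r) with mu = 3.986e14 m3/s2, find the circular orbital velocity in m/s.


V = sqrt(3.986e14 / 7578000) = 7253 m/s

7253 m/s


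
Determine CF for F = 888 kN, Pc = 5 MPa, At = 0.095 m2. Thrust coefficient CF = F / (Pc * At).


CF = 888000 / (5e6 * 0.095) = 1.87

1.87


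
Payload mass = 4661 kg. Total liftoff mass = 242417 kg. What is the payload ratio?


PR = 4661 / 242417 = 0.0192

0.0192


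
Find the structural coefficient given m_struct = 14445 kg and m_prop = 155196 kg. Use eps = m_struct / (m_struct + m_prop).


eps = 14445 / (14445 + 155196) = 0.0852

0.0852


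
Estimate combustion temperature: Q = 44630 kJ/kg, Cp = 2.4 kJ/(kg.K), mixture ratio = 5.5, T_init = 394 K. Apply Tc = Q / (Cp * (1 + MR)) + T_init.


Tc = 44630 / (2.4 * (1 + 5.5)) + 394 = 3255 K

3255 K


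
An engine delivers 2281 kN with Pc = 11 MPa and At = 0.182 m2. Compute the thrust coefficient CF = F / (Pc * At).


CF = 2281000 / (11e6 * 0.182) = 1.14

1.14


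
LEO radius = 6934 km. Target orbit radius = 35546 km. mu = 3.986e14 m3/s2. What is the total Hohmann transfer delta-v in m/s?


V1 = sqrt(mu/r1) = 7581.88 m/s
dV1 = V1*(sqrt(2*r2/(r1+r2)) - 1) = 2226.45 m/s
V2 = sqrt(mu/r2) = 3348.68 m/s
dV2 = V2*(1 - sqrt(2*r1/(r1+r2))) = 1435.36 m/s
Total dV = 3662 m/s

3662 m/s


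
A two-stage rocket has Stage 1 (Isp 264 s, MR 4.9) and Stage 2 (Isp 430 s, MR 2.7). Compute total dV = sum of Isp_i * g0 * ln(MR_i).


dV1 = 264 * 9.81 * ln(4.9) = 4115.9 m/s
dV2 = 430 * 9.81 * ln(2.7) = 4189.8 m/s
Total dV = 4115.9 + 4189.8 = 8305.7 m/s ~ 8306 m/s

8306 m/s


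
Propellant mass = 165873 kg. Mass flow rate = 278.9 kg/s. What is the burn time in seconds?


tb = 165873 / 278.9 = 594.7 s

594.7 s


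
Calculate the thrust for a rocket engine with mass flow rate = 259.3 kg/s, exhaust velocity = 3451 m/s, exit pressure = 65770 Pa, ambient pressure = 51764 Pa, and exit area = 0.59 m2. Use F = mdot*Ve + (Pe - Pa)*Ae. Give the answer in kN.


F = 259.3 * 3451 + (65770 - 51764) * 0.59 = 903108.0 N = 903.1 kN

903.1 kN


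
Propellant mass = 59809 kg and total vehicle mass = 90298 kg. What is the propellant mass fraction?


PMF = 59809 / 90298 = 0.662

0.662


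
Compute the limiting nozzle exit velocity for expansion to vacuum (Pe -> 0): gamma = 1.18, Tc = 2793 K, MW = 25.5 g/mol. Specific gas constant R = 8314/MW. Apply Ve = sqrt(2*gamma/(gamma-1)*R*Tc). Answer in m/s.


R = 8314 / 25.5 = 326.04 J/(kg.K)
Ve = sqrt(2 * 1.18 / (1.18 - 1) * 326.04 * 2793) = 3455 m/s

3455 m/s


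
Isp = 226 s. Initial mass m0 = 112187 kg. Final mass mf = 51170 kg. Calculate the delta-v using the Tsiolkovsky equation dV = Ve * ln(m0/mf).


Ve = 226 * 9.81 = 2217.06 m/s
dV = 2217.06 * ln(112187/51170) = 1740 m/s

1740 m/s


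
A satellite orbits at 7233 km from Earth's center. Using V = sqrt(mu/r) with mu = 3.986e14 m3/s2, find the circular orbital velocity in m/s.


V = sqrt(3.986e14 / 7233000) = 7424 m/s

7424 m/s


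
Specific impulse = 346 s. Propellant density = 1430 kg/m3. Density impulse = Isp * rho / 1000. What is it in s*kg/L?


rho*Isp = 346 * 1430 / 1000 = 495 s*kg/L

495 s*kg/L


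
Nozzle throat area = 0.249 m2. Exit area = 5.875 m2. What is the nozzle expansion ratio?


AR = 5.875 / 0.249 = 23.6

23.6


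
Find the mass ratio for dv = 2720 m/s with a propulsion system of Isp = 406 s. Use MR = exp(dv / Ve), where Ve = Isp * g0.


Ve = 406 * 9.81 = 3982.86 m/s
MR = exp(2720 / 3982.86) = 1.98

1.98


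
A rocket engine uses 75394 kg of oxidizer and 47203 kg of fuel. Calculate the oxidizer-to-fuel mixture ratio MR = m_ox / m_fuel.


MR = 75394 / 47203 = 1.6

1.6


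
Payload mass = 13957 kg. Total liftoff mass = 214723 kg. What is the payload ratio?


PR = 13957 / 214723 = 0.065

0.065


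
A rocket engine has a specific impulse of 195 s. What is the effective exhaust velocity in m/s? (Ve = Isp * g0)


Ve = Isp * g0 = 195 * 9.81 = 1913.0 m/s

1913.0 m/s


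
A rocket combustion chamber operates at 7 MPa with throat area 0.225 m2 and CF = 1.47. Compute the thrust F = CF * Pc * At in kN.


F = 1.47 * 7e6 * 0.225 = 2.3152e+06 N = 2315.2 kN

2315.2 kN


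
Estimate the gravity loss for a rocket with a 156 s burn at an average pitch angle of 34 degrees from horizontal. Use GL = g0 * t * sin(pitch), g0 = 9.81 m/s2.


GL = 9.81 * 156 * sin(34 deg) = 856 m/s

856 m/s


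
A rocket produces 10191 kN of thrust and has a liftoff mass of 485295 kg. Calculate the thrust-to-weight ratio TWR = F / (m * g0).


TWR = 10191000 / (485295 * 9.81) = 2.14

2.14


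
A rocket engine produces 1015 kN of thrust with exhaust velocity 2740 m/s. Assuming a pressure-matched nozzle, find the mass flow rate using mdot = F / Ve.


mdot = F / Ve = 1015000 / 2740 = 370.4 kg/s

370.4 kg/s


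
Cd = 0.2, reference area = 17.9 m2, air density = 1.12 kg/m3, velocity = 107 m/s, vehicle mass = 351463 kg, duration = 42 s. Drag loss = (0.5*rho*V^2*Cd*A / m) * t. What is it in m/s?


D = 0.5 * 1.12 * 107^2 * 0.2 * 17.9 = 22952.96 N
a = 22952.96 / 351463 = 0.0653 m/s2
dV = 0.0653 * 42 = 2.7 m/s

2.7 m/s


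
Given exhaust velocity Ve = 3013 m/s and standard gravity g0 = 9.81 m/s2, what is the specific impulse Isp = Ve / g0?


Isp = Ve / g0 = 3013 / 9.81 = 307.1 s

307.1 s


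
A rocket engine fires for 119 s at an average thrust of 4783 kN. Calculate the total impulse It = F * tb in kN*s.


It = 4783 * 119 = 569177 kN*s

569177 kN*s


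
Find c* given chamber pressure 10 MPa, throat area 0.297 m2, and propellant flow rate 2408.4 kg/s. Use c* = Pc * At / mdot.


c* = 10e6 * 0.297 / 2408.4 = 1233 m/s

1233 m/s


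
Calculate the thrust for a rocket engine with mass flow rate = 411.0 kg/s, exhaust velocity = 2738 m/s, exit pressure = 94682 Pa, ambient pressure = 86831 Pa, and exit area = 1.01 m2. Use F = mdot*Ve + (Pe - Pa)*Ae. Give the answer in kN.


F = 411.0 * 2738 + (94682 - 86831) * 1.01 = 1.1332e+06 N = 1133.2 kN

1133.2 kN
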